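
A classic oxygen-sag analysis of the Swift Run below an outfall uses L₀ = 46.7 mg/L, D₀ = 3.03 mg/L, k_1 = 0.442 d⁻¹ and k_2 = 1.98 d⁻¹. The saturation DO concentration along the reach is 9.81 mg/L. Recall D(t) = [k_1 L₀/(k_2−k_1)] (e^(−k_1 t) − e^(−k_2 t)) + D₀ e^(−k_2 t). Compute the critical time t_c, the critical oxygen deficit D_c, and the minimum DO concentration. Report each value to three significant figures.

t_c = [1/(k_2−k_1)] ln[(k_2/k_1)(1 − D₀(k_2−k_1)/(k_1 L₀))]
= [1/(1.98−0.442)] ln[(1.98/0.442)(1 − 3.03×1.538/(0.442×46.7))]
= (1/1.538) ln[4.480 × 0.7742] = 0.6502 × ln(3.468) = 0.6502 × 1.244 = 0.8086 d.
L(t_c) = L₀ e^(−k_1 t_c) = 46.7 × 0.6995 = 32.67 mg/L, and at the critical point k_2 D_c = k_1 L, so D_c = (0.442/1.98) × 32.67 = 7.292 mg/L.
Minimum DO = C_s − D_c = 9.81 − 7.292 = 2.518 mg/L.

t_c ≈ 0.809 d; D_c ≈ 7.29 mg/L; min DO ≈ 2.52 mg/L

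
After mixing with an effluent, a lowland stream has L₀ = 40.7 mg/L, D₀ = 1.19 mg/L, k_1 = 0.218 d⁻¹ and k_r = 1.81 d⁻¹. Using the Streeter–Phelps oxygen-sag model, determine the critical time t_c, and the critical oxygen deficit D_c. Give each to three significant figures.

At the critical point dD/dt = 0, so k_1 L₀ e^(−k_1 t) = k_r D. Substituting D(t) from the Streeter–Phelps equation and solving for t gives
t_c = ln[(k_r/k_1)(1 − D₀(k_r−k_1)/(k_1 L₀))] / (k_r−k_1).
Here k_r−k_1 = 1.592 d⁻¹ and 1 − D₀(k_r−k_1)/(k_1 L₀) = 1 − 1.19×1.592/(0.218×40.7) = 0.7865, so
t_c = ln(8.303 × 0.7865) / 1.592 = 1.876 / 1.592 = 1.179 d.
L(t_c) = L₀ e^(−k_1 t_c) = 40.7 × 0.7734 = 31.48 mg/L, and at the critical point k_r D_c = k_1 L, so D_c = (0.218/1.81) × 31.48 = 3.791 mg/L.

t_c ≈ 1.18 d; D_c ≈ 3.79 mg/L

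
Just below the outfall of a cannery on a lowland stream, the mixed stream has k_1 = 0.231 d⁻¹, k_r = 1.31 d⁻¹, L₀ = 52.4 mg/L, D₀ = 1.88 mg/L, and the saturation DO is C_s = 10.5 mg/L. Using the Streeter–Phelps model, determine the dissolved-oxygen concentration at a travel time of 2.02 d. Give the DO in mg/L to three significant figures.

DO ≈ 4.13 mg/L

k_1 L₀/(k_r−k_1) = 0.231×52.4/(1.31−0.231) = 12.10/1.079 = 11.22 mg/L.
e^(−k_1 t) = e^(−0.231×2.020) = 0.6271; e^(−k_r t) = e^(−1.31×2.020) = 0.07092.
D = 11.22 × (0.6271 − 0.07092) + 1.88 × 0.07092 = 6.240 + 0.1333 = 6.373 mg/L.
DO = C_s − D = 10.5 − 6.373 = 4.127 mg/L.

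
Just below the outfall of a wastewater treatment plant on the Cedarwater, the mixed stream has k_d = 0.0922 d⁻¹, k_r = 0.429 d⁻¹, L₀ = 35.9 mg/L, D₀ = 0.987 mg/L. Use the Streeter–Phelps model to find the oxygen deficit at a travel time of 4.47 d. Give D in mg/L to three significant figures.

k_d L₀/(k_r−k_d) = 0.0922×35.9/(0.429−0.0922) = 3.310/0.3368 = 9.828 mg/L.
e^(−k_d t) = e^(−0.0922×4.470) = 0.6622; e^(−k_r t) = e^(−0.429×4.470) = 0.1470.
D = 9.828 × (0.6622 − 0.1470) + 0.987 × 0.1470 = 5.064 + 0.1450 = 5.209 mg/L.

D ≈ 5.21 mg/L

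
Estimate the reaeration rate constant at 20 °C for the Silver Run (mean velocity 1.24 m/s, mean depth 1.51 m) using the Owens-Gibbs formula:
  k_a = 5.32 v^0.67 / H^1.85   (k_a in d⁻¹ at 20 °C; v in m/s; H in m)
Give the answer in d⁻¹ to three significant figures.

k_a ≈ 2.87 d⁻¹

k_a = 5.32 × 1.24^0.67 / 1.51^1.85 = 5.32 × 1.155 / 2.143 = 2.867 d⁻¹.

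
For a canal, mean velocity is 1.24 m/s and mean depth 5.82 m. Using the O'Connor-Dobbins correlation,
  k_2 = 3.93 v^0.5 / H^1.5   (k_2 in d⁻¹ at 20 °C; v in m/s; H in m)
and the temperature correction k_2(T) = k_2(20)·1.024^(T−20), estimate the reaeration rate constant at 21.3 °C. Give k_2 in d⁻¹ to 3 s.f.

k_2 ≈ 0.321 d⁻¹

k_2(20) = 3.93 × 1.24^0.5 / 5.82^1.5 = 3.93 × 1.114 / 14.04 = 0.3117 d⁻¹.
k_2(21.3) = 0.3117 × 1.024^(21.3−20) = 0.3117 × 1.031 = 0.3214 d⁻¹.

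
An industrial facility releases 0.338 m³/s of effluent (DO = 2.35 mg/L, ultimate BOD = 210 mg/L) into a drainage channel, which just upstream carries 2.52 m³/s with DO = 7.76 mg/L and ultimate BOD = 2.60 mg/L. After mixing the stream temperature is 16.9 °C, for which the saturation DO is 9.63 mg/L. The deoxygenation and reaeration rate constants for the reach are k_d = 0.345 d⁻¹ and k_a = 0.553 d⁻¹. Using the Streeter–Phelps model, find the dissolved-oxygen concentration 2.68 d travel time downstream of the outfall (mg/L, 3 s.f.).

DO ≈ 1.43 mg/L

Mixed DO = (2.52×7.76 + 0.338×2.35)/(2.52+0.338) = 20.35/2.858 = 7.120 mg/L.
Mixed L₀ = (2.52×2.60 + 0.338×210)/(2.858) = 77.53/2.858 = 27.13 mg/L.
Initial deficit D₀ = C_s − DO₀ = 9.63 − 7.120 = 2.510 mg/L.
D(2.68) = [0.345×27.13/(0.553−0.345)](e^(−0.345×2.68) − e^(−0.553×2.68)) + 2.510 e^(−0.553×2.68)
= 45.00 × (0.3967 − 0.2272) + 2.510 × 0.2272 = 8.198 mg/L.
DO = 9.63 − 8.198 = 1.432 mg/L.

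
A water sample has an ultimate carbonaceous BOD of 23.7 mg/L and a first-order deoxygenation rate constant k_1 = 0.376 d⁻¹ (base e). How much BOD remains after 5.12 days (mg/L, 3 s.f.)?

L_t = L₀ e^(−k_1 t) = 23.7 × e^(−0.376×5.12) = 23.7 × 0.1459 = 3.457 mg/L.

L ≈ 3.46 mg/L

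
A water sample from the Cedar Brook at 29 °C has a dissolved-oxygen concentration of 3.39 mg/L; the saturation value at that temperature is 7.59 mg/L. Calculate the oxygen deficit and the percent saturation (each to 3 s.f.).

D = C_s − C = 7.59 − 3.39 = 4.20 mg/L.
% saturation = 3.39/7.59 × 100 = 44.7 %.

D ≈ 4.20 mg/L; 44.7 % saturation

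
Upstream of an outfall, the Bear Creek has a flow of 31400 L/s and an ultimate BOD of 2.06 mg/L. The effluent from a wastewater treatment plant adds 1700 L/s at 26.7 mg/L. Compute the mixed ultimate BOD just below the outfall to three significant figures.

Flow-weighted mixing: C = (Q_r C_r + Q_w C_w)/(Q_r + Q_w)
= (31400×2.06 + 1700×26.7)/(31400 + 1700) = 110100/33100 = 3.325 mg/L.

3.33 mg/L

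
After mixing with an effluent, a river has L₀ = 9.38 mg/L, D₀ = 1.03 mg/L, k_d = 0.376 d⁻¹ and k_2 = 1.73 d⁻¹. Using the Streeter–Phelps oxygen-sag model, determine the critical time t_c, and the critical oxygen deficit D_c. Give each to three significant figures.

At the critical point dD/dt = 0, so k_d L₀ e^(−k_d t) = k_2 D. Substituting D(t) from the Streeter–Phelps equation and solving for t gives
t_c = ln[(k_2/k_d)(1 − D₀(k_2−k_d)/(k_d L₀))] / (k_2−k_d).
Here k_2−k_d = 1.354 d⁻¹ and 1 − D₀(k_2−k_d)/(k_d L₀) = 1 − 1.03×1.354/(0.376×9.38) = 0.6046, so
t_c = ln(4.601 × 0.6046) / 1.354 = 1.023 / 1.354 = 0.7556 d.
L(t_c) = L₀ e^(−k_d t_c) = 9.38 × 0.7527 = 7.060 mg/L, and at the critical point k_2 D_c = k_d L, so D_c = (0.376/1.73) × 7.060 = 1.534 mg/L.

t_c ≈ 0.756 d; D_c ≈ 1.53 mg/L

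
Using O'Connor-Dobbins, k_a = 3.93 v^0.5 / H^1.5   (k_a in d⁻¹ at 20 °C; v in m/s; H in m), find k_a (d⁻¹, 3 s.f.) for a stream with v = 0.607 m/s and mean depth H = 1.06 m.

k_a ≈ 2.81 d⁻¹

k_a = 3.93 × 0.607^0.5 / 1.06^1.5 = 3.93 × 0.7791 / 1.091 = 2.806 d⁻¹.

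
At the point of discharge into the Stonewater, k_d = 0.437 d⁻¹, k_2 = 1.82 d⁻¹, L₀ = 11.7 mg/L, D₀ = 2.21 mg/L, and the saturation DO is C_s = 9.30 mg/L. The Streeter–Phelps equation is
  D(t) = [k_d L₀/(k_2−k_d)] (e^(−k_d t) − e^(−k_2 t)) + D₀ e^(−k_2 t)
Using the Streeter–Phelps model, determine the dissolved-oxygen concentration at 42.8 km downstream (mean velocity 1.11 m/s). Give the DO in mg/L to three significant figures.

DO ≈ 6.92 mg/L

Travel time t = x/v = 42.8 km / (1.11 m/s) = 42800 m / 1.11 m/s = 38560 s = 0.4463 d.
k_d L₀/(k_2−k_d) = 0.437×11.7/(1.82−0.437) = 5.113/1.383 = 3.697 mg/L.
e^(−k_d t) = e^(−0.437×0.4463) = 0.8228; e^(−k_2 t) = e^(−1.82×0.4463) = 0.4439.
D = 3.697 × (0.8228 − 0.4439) + 2.21 × 0.4439 = 1.401 + 0.9809 = 2.382 mg/L.
DO = C_s − D = 9.30 − 2.382 = 6.918 mg/L.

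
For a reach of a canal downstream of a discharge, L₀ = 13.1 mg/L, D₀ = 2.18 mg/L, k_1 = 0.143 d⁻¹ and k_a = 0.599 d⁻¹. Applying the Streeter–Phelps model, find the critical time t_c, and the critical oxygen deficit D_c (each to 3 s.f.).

t_c ≈ 1.48 d; D_c ≈ 2.53 mg/L

With k_a/k_1 = 4.189 and 1 − D₀(k_a−k_1)/(k_1 L₀) = 0.4693,
t_c = ln(4.189 × 0.4693) / (0.599 − 0.143) = ln(1.966) / 0.4560 = 0.6760/0.4560 = 1.482 d.
L(t_c) = L₀ e^(−k_1 t_c) = 13.1 × 0.8090 = 10.60 mg/L, and at the critical point k_a D_c = k_1 L, so D_c = (0.143/0.599) × 10.60 = 2.530 mg/L.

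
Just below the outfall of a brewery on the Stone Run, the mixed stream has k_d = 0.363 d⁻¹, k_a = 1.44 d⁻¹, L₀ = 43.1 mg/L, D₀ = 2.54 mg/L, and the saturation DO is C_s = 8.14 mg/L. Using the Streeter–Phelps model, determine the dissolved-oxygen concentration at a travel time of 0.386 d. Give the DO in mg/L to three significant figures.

DO ≈ 2.39 mg/L

k_d L₀/(k_a−k_d) = 0.363×43.1/(1.44−0.363) = 15.65/1.077 = 14.53 mg/L.
e^(−k_d t) = e^(−0.363×0.3860) = 0.8693; e^(−k_a t) = e^(−1.44×0.3860) = 0.5736.
D = 14.53 × (0.8693 − 0.5736) + 2.54 × 0.5736 = 4.295 + 1.457 = 5.752 mg/L.
DO = C_s − D = 8.14 − 5.752 = 2.388 mg/L.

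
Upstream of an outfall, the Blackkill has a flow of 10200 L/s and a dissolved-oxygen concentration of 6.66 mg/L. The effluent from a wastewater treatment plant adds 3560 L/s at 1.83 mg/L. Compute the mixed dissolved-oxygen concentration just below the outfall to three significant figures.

5.41 mg/L

Flow-weighted mixing: C = (Q_r C_r + Q_w C_w)/(Q_r + Q_w)
= (10200×6.66 + 3560×1.83)/(10200 + 3560) = 74450/13760 = 5.410 mg/L.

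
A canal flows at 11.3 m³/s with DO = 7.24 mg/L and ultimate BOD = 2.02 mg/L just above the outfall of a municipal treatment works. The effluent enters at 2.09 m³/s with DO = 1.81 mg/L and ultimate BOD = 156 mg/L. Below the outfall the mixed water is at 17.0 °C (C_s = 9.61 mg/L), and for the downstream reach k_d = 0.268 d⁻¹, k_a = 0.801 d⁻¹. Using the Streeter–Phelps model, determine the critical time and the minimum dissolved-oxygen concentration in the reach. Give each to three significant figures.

t_c ≈ 1.53 d; minimum DO ≈ 3.82 mg/L

Mixed DO = (11.3×7.24 + 2.09×1.81)/(11.3+2.09) = 85.59/13.39 = 6.392 mg/L.
Mixed L₀ = (11.3×2.02 + 2.09×156)/(13.39) = 348.9/13.39 = 26.05 mg/L.
Initial deficit D₀ = C_s − DO₀ = 9.61 − 6.392 = 3.218 mg/L.
t_c = (1/0.5330) ln[(0.801/0.268)(1 − 3.218×0.5330/(0.268×26.05))] = 1.876 × ln(2.255) = 1.525 d.
D_c = (0.268/0.801) × 26.05 × e^(−0.268×1.525) = 0.3346 × 26.05 × 0.6644 = 5.792 mg/L.
Minimum DO = 9.61 − 5.792 = 3.818 mg/L.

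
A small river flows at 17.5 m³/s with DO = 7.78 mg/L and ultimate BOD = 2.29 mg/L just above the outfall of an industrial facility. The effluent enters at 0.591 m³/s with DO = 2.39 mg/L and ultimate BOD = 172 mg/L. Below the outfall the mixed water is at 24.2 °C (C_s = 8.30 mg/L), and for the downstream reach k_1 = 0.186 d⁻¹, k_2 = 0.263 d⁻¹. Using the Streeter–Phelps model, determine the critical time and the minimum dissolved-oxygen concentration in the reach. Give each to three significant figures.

t_c ≈ 4.01 d; minimum DO ≈ 5.67 mg/L

Mixed DO = (17.5×7.78 + 0.591×2.39)/(17.5+0.591) = 137.6/18.09 = 7.604 mg/L.
Mixed L₀ = (17.5×2.29 + 0.591×172)/(18.09) = 141.7/18.09 = 7.834 mg/L.
Initial deficit D₀ = C_s − DO₀ = 8.30 − 7.604 = 0.6961 mg/L.
t_c = (1/0.07700) ln[(0.263/0.186)(1 − 0.6961×0.07700/(0.186×7.834))] = 12.99 × ln(1.362) = 4.012 d.
D_c = (0.186/0.263) × 7.834 × e^(−0.186×4.012) = 0.7072 × 7.834 × 0.4741 = 2.627 mg/L.
Minimum DO = 8.30 − 2.627 = 5.673 mg/L.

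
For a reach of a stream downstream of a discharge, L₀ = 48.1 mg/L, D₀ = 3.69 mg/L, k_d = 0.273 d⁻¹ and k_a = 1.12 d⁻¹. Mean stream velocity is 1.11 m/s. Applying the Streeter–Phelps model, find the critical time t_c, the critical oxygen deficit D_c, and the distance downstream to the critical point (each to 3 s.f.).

At the critical point dD/dt = 0, so k_d L₀ e^(−k_d t) = k_a D. Substituting D(t) from the Streeter–Phelps equation and solving for t gives
t_c = ln[(k_a/k_d)(1 − D₀(k_a−k_d)/(k_d L₀))] / (k_a−k_d).
Here k_a−k_d = 0.8470 d⁻¹ and 1 − D₀(k_a−k_d)/(k_d L₀) = 1 − 3.69×0.8470/(0.273×48.1) = 0.7620, so
t_c = ln(4.103 × 0.7620) / 0.8470 = 1.140 / 0.8470 = 1.346 d.
D_c = (k_d/k_a) L₀ e^(−k_d t_c) = (0.273/1.12) × 48.1 × e^(−0.273×1.346) = 0.2437 × 48.1 × 0.6926 = 8.120 mg/L.
x_c = v t_c = 1.11 m/s × 1.346 d × 86400 s/d = 129100 m ≈ 129 km.

t_c ≈ 1.35 d; D_c ≈ 8.12 mg/L; x_c ≈ 129 km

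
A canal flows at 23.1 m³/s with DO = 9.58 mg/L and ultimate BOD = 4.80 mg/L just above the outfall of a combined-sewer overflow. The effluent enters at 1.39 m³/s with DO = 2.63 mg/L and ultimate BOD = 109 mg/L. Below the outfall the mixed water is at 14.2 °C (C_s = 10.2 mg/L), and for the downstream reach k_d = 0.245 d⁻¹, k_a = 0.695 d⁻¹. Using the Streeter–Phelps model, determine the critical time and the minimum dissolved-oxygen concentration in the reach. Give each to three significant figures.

Mixed DO = (23.1×9.58 + 1.39×2.63)/(23.1+1.39) = 225.0/24.49 = 9.186 mg/L.
Mixed L₀ = (23.1×4.80 + 1.39×109)/(24.49) = 262.4/24.49 = 10.71 mg/L.
Initial deficit D₀ = C_s − DO₀ = 10.2 − 9.186 = 1.014 mg/L.
t_c = (1/0.4500) ln[(0.695/0.245)(1 − 1.014×0.4500/(0.245×10.71))] = 2.222 × ln(2.343) = 1.892 d.
D_c = (0.245/0.695) × 10.71 × e^(−0.245×1.892) = 0.3525 × 10.71 × 0.6290 = 2.376 mg/L.
Minimum DO = 10.2 − 2.376 = 7.824 mg/L.

t_c ≈ 1.89 d; minimum DO ≈ 7.82 mg/L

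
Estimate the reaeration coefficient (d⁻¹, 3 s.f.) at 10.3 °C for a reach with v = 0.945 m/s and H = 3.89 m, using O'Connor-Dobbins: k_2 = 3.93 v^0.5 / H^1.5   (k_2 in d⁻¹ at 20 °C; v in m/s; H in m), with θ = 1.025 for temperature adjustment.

k_2(20) = 3.93 × 0.945^0.5 / 3.89^1.5 = 3.93 × 0.9721 / 7.672 = 0.4979 d⁻¹.
k_2(10.3) = 0.4979 × 1.025^(10.3−20) = 0.4979 × 0.7870 = 0.3919 d⁻¹.

k_2 ≈ 0.392 d⁻¹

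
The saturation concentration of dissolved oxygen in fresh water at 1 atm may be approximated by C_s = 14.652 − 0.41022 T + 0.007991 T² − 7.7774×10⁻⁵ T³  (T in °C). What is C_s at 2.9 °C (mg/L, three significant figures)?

C_s ≈ 13.5 mg/L

C_s = 14.652 − 0.41022×2.9 + 0.007991×2.9² − 7.7774×10⁻⁵×2.9³ = 13.53 mg/L.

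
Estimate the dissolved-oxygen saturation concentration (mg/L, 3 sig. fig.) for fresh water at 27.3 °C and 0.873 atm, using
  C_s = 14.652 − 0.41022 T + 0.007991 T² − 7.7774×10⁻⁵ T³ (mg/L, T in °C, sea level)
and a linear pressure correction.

C_s ≈ 6.83 mg/L

At sea level: C_s = 14.652 − 0.41022×27.3 + 0.007991×27.3² − 7.7774×10⁻⁵×27.3³ = 7.826 mg/L.
Pressure correction: C_s' = 7.826 × 0.873 = 6.832 mg/L.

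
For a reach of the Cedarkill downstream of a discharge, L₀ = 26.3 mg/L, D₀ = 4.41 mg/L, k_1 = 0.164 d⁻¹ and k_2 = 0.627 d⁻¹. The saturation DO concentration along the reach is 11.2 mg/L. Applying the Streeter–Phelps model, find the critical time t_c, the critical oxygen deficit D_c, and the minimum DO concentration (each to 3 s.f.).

t_c = [1/(k_2−k_1)] ln[(k_2/k_1)(1 − D₀(k_2−k_1)/(k_1 L₀))]
= [1/(0.627−0.164)] ln[(0.627/0.164)(1 − 4.41×0.4630/(0.164×26.3))]
= (1/0.4630) ln[3.823 × 0.5266] = 2.160 × ln(2.013) = 2.160 × 0.6998 = 1.511 d.
D_c = (k_1/k_2) L₀ e^(−k_1 t_c) = (0.164/0.627) × 26.3 × e^(−0.164×1.511) = 0.2616 × 26.3 × 0.7805 = 5.369 mg/L.
Minimum DO = C_s − D_c = 11.2 − 5.369 = 5.831 mg/L.

t_c ≈ 1.51 d; D_c ≈ 5.37 mg/L; min DO ≈ 5.83 mg/L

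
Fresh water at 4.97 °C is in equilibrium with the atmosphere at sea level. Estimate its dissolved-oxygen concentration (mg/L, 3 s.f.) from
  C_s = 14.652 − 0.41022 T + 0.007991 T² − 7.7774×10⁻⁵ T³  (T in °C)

C_s = 14.652 − 0.41022×4.97 + 0.007991×4.97² − 7.7774×10⁻⁵×4.97³ = 12.80 mg/L.

C_s ≈ 12.8 mg/L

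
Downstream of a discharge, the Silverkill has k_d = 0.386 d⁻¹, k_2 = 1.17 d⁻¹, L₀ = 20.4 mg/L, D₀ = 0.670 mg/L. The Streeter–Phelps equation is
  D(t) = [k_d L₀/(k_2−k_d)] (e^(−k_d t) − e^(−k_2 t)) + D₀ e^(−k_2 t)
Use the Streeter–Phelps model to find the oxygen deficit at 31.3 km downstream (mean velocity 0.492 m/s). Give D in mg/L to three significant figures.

Travel time t = x/v = 31.3 km / (0.492 m/s) = 31300 m / 0.492 m/s = 63620 s = 0.7363 d.
k_d L₀/(k_2−k_d) = 0.386×20.4/(1.17−0.386) = 7.874/0.7840 = 10.04 mg/L.
e^(−k_d t) = e^(−0.386×0.7363) = 0.7526; e^(−k_2 t) = e^(−1.17×0.7363) = 0.4225.
D = 10.04 × (0.7526 − 0.4225) + 0.670 × 0.4225 = 3.315 + 0.2831 = 3.598 mg/L.

D ≈ 3.60 mg/L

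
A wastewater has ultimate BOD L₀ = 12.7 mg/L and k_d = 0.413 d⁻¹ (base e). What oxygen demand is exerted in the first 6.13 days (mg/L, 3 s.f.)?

y ≈ 11.7 mg/L

y_t = L₀(1 − e^(−k_d t)) = 12.7 × (1 − e^(−0.413×6.13))
= 12.7 × (1 − 0.07952) = 12.7 × 0.9205 = 11.69 mg/L.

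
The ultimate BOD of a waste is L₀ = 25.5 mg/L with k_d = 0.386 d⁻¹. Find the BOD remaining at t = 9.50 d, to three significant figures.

L ≈ 0.652 mg/L

L_t = L₀ e^(−k_d t) = 25.5 × e^(−0.386×9.50) = 25.5 × 0.02555 = 0.6516 mg/L.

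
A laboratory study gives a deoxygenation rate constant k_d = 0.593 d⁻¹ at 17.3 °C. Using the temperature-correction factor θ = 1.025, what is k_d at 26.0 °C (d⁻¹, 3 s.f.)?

k_d ≈ 0.735 d⁻¹

k_d(T₂) = k_d(T₁) · θ^(T₂−T₁) = 0.593 × 1.025^(26.0−17.3)
= 0.593 × 1.025^8.70 = 0.593 × 1.240 = 0.7351 d⁻¹.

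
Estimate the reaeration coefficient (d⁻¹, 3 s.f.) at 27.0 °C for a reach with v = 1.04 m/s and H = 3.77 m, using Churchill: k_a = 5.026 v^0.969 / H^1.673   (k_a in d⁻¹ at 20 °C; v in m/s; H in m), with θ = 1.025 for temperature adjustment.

k_a ≈ 0.674 d⁻¹

k_a(20) = 5.026 × 1.04^0.969 / 3.77^1.673 = 5.026 × 1.039 / 9.209 = 0.5669 d⁻¹.
k_a(27.0) = 0.5669 × 1.025^(27.0−20) = 0.5669 × 1.189 = 0.6739 d⁻¹.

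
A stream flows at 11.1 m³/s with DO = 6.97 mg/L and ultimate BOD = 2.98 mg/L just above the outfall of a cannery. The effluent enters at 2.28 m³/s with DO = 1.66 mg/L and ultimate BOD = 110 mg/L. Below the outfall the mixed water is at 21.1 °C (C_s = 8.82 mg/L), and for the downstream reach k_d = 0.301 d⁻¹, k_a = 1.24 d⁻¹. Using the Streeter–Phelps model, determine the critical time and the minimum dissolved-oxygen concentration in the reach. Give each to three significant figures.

Mixed DO = (11.1×6.97 + 2.28×1.66)/(11.1+2.28) = 81.15/13.38 = 6.065 mg/L.
Mixed L₀ = (11.1×2.98 + 2.28×110)/(13.38) = 283.9/13.38 = 21.22 mg/L.
Initial deficit D₀ = C_s − DO₀ = 8.82 − 6.065 = 2.755 mg/L.
t_c = (1/0.9390) ln[(1.24/0.301)(1 − 2.755×0.9390/(0.301×21.22))] = 1.065 × ln(2.451) = 0.9547 d.
D_c = (0.301/1.24) × 21.22 × e^(−0.301×0.9547) = 0.2427 × 21.22 × 0.7502 = 3.864 mg/L.
Minimum DO = 8.82 − 3.864 = 4.956 mg/L.

t_c ≈ 0.955 d; minimum DO ≈ 4.96 mg/L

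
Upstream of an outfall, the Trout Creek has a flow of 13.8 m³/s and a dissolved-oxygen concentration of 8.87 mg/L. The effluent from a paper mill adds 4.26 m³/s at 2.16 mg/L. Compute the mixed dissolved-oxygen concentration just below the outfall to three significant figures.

7.29 mg/L

Flow-weighted mixing: C = (Q_r C_r + Q_w C_w)/(Q_r + Q_w)
= (13.8×8.87 + 4.26×2.16)/(13.8 + 4.26) = 131.6/18.06 = 7.287 mg/L.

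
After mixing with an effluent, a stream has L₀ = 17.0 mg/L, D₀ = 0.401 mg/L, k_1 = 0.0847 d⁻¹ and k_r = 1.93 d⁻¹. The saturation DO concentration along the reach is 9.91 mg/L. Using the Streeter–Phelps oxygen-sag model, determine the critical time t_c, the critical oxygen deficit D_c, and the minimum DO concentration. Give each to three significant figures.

With k_r/k_1 = 22.79 and 1 − D₀(k_r−k_1)/(k_1 L₀) = 0.4861,
t_c = ln(22.79 × 0.4861) / (1.93 − 0.0847) = ln(11.08) / 1.845 = 2.405/1.845 = 1.303 d.
D_c = (k_1/k_r) L₀ e^(−k_1 t_c) = (0.0847/1.93) × 17.0 × e^(−0.0847×1.303) = 0.04389 × 17.0 × 0.8955 = 0.6681 mg/L.
Minimum DO = C_s − D_c = 9.91 − 0.6681 = 9.242 mg/L.

t_c ≈ 1.30 d; D_c ≈ 0.668 mg/L; min DO ≈ 9.24 mg/L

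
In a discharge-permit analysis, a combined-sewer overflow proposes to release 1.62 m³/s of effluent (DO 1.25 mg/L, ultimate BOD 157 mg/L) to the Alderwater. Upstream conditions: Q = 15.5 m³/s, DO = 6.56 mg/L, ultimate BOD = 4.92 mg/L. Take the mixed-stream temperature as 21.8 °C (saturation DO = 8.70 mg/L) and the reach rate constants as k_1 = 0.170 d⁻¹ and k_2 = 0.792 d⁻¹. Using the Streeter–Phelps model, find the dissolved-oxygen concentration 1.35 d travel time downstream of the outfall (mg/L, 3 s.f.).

Mixed DO = (15.5×6.56 + 1.62×1.25)/(15.5+1.62) = 103.7/17.12 = 6.058 mg/L.
Mixed L₀ = (15.5×4.92 + 1.62×157)/(17.12) = 330.6/17.12 = 19.31 mg/L.
Initial deficit D₀ = C_s − DO₀ = 8.70 − 6.058 = 2.642 mg/L.
D(1.35) = [0.170×19.31/(0.792−0.170)](e^(−0.170×1.35) − e^(−0.792×1.35)) + 2.642 e^(−0.792×1.35)
= 5.278 × (0.7949 − 0.3433) + 2.642 × 0.3433 = 3.291 mg/L.
DO = 8.70 − 3.291 = 5.409 mg/L.

DO ≈ 5.41 mg/L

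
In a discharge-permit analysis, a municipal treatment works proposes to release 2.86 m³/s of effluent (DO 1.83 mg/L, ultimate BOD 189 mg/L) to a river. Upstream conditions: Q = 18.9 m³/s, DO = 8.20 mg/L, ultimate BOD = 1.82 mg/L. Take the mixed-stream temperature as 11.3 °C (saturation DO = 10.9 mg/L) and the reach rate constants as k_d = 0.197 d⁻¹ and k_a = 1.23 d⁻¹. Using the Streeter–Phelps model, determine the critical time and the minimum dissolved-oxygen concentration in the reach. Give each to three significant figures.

Mixed DO = (18.9×8.20 + 2.86×1.83)/(18.9+2.86) = 160.2/21.76 = 7.363 mg/L.
Mixed L₀ = (18.9×1.82 + 2.86×189)/(21.76) = 574.9/21.76 = 26.42 mg/L.
Initial deficit D₀ = C_s − DO₀ = 10.9 − 7.363 = 3.537 mg/L.
t_c = (1/1.033) ln[(1.23/0.197)(1 − 3.537×1.033/(0.197×26.42))] = 0.9681 × ln(1.861) = 0.6011 d.
D_c = (0.197/1.23) × 26.42 × e^(−0.197×0.6011) = 0.1602 × 26.42 × 0.8883 = 3.759 mg/L.
Minimum DO = 10.9 − 3.759 = 7.141 mg/L.

t_c ≈ 0.601 d; minimum DO ≈ 7.14 mg/L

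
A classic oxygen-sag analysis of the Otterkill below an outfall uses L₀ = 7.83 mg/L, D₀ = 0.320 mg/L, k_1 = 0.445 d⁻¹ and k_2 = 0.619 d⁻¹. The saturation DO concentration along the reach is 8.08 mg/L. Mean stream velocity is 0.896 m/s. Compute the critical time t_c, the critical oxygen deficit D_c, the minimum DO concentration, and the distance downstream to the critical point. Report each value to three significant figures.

t_c ≈ 1.80 d; D_c ≈ 2.52 mg/L; min DO ≈ 5.56 mg/L; x_c ≈ 140 km

t_c = [1/(k_2−k_1)] ln[(k_2/k_1)(1 − D₀(k_2−k_1)/(k_1 L₀))]
= [1/(0.619−0.445)] ln[(0.619/0.445)(1 − 0.320×0.1740/(0.445×7.83))]
= (1/0.1740) ln[1.391 × 0.9840] = 5.747 × ln(1.369) = 5.747 × 0.3139 = 1.804 d.
L(t_c) = L₀ e^(−k_1 t_c) = 7.83 × 0.4481 = 3.508 mg/L, and at the critical point k_2 D_c = k_1 L, so D_c = (0.445/0.619) × 3.508 = 2.522 mg/L.
Minimum DO = C_s − D_c = 8.08 − 2.522 = 5.558 mg/L.
x_c = v t_c = 0.896 m/s × 1.804 d × 86400 s/d = 139700 m ≈ 140 km.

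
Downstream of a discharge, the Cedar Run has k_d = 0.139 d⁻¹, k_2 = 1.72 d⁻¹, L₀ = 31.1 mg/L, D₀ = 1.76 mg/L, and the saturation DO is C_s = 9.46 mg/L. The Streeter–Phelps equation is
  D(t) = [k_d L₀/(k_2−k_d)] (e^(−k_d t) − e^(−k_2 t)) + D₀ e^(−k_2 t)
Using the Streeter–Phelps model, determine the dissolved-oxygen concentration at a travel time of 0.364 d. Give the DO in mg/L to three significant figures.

DO ≈ 7.38 mg/L

k_d L₀/(k_2−k_d) = 0.139×31.1/(1.72−0.139) = 4.323/1.581 = 2.734 mg/L.
e^(−k_d t) = e^(−0.139×0.3640) = 0.9507; e^(−k_2 t) = e^(−1.72×0.3640) = 0.5347.
D = 2.734 × (0.9507 − 0.5347) + 1.76 × 0.5347 = 1.137 + 0.9410 = 2.078 mg/L.
DO = C_s − D = 9.46 − 2.078 = 7.382 mg/L.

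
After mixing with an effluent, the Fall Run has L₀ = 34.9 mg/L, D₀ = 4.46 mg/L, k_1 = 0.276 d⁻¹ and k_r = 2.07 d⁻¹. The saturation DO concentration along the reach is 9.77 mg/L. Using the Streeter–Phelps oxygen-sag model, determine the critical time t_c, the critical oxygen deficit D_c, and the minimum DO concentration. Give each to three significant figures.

t_c ≈ 0.133 d; D_c ≈ 4.49 mg/L; min DO ≈ 5.28 mg/L

At the critical point dD/dt = 0, so k_1 L₀ e^(−k_1 t) = k_r D. Substituting D(t) from the Streeter–Phelps equation and solving for t gives
t_c = ln[(k_r/k_1)(1 − D₀(k_r−k_1)/(k_1 L₀))] / (k_r−k_1).
Here k_r−k_1 = 1.794 d⁻¹ and 1 − D₀(k_r−k_1)/(k_1 L₀) = 1 − 4.46×1.794/(0.276×34.9) = 0.1693, so
t_c = ln(7.500 × 0.1693) / 1.794 = 0.2391 / 1.794 = 0.1333 d.
D_c = (k_1/k_r) L₀ e^(−k_1 t_c) = (0.276/2.07) × 34.9 × e^(−0.276×0.1333) = 0.1333 × 34.9 × 0.9639 = 4.485 mg/L.
Minimum DO = C_s − D_c = 9.77 − 4.485 = 5.285 mg/L.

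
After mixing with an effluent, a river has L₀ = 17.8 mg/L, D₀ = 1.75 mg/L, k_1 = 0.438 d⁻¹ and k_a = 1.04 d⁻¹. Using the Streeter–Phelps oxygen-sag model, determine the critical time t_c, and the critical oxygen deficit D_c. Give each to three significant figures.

t_c = [1/(k_a−k_1)] ln[(k_a/k_1)(1 − D₀(k_a−k_1)/(k_1 L₀))]
= [1/(1.04−0.438)] ln[(1.04/0.438)(1 − 1.75×0.6020/(0.438×17.8))]
= (1/0.6020) ln[2.374 × 0.8649] = 1.661 × ln(2.054) = 1.661 × 0.7196 = 1.195 d.
D_c = (k_1/k_a) L₀ e^(−k_1 t_c) = (0.438/1.04) × 17.8 × e^(−0.438×1.195) = 0.4212 × 17.8 × 0.5924 = 4.441 mg/L.

t_c ≈ 1.20 d; D_c ≈ 4.44 mg/L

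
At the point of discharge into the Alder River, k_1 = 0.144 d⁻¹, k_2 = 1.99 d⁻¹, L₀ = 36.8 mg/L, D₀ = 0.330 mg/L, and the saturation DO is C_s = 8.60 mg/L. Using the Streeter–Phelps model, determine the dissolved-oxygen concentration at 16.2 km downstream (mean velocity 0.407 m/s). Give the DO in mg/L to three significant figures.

DO ≈ 6.93 mg/L

Travel time t = x/v = 16.2 km / (0.407 m/s) = 16200 m / 0.407 m/s = 39800 s = 0.4607 d.
k_1 L₀/(k_2−k_1) = 0.144×36.8/(1.99−0.144) = 5.299/1.846 = 2.871 mg/L.
e^(−k_1 t) = e^(−0.144×0.4607) = 0.9358; e^(−k_2 t) = e^(−1.99×0.4607) = 0.3998.
D = 2.871 × (0.9358 − 0.3998) + 0.330 × 0.3998 = 1.539 + 0.1319 = 1.671 mg/L.
DO = C_s − D = 8.60 − 1.671 = 6.929 mg/L.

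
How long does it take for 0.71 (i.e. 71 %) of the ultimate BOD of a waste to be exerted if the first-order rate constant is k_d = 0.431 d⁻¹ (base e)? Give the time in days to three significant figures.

t ≈ 2.87 d

y/L₀ = 1 − e^(−k_d t) = 0.71 ⇒ e^(−k_d t) = 0.290
t = −ln(0.290) / 0.431 = 1.238 / 0.431 = 2.872 d.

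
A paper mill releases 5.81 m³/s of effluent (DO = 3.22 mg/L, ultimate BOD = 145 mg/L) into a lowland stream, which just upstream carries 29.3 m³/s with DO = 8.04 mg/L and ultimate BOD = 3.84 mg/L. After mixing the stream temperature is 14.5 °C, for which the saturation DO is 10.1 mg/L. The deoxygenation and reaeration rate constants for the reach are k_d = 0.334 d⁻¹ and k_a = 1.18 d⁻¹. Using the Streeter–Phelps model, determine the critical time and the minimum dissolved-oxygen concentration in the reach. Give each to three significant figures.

Mixed DO = (29.3×8.04 + 5.81×3.22)/(29.3+5.81) = 254.3/35.11 = 7.242 mg/L.
Mixed L₀ = (29.3×3.84 + 5.81×145)/(35.11) = 955.0/35.11 = 27.20 mg/L.
Initial deficit D₀ = C_s − DO₀ = 10.1 − 7.242 = 2.858 mg/L.
t_c = (1/0.8460) ln[(1.18/0.334)(1 − 2.858×0.8460/(0.334×27.20))] = 1.182 × ln(2.593) = 1.126 d.
D_c = (0.334/1.18) × 27.20 × e^(−0.334×1.126) = 0.2831 × 27.20 × 0.6865 = 5.285 mg/L.
Minimum DO = 10.1 − 5.285 = 4.815 mg/L.

t_c ≈ 1.13 d; minimum DO ≈ 4.81 mg/L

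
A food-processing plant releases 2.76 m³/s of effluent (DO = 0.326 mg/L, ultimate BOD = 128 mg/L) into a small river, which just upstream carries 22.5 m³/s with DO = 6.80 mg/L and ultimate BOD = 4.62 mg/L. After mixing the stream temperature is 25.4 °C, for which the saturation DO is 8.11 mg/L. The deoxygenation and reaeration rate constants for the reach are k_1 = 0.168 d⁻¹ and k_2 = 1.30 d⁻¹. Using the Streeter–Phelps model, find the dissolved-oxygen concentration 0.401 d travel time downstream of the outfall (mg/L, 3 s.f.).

Mixed DO = (22.5×6.80 + 2.76×0.326)/(22.5+2.76) = 153.9/25.26 = 6.093 mg/L.
Mixed L₀ = (22.5×4.62 + 2.76×128)/(25.26) = 457.2/25.26 = 18.10 mg/L.
Initial deficit D₀ = C_s − DO₀ = 8.11 − 6.093 = 2.017 mg/L.
D(0.401) = [0.168×18.10/(1.30−0.168)](e^(−0.168×0.401) − e^(−1.30×0.401)) + 2.017 e^(−1.30×0.401)
= 2.686 × (0.9349 − 0.5937) + 2.017 × 0.5937 = 2.114 mg/L.
DO = 8.11 − 2.114 = 5.996 mg/L.

DO ≈ 6.00 mg/L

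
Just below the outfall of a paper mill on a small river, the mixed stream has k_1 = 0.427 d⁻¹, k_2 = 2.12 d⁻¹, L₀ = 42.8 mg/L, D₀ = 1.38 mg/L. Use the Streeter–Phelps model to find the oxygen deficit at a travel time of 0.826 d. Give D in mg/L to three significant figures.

k_1 L₀/(k_2−k_1) = 0.427×42.8/(2.12−0.427) = 18.28/1.693 = 10.79 mg/L.
e^(−k_1 t) = e^(−0.427×0.8260) = 0.7028; e^(−k_2 t) = e^(−2.12×0.8260) = 0.1736.
D = 10.79 × (0.7028 − 0.1736) + 1.38 × 0.1736 = 5.713 + 0.2395 = 5.952 mg/L.

D ≈ 5.95 mg/L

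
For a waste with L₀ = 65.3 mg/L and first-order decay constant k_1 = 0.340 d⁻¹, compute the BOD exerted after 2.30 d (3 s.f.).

y_t = L₀(1 − e^(−k_1 t)) = 65.3 × (1 − e^(−0.340×2.30))
= 65.3 × (1 − 0.4575) = 65.3 × 0.5425 = 35.43 mg/L.

y ≈ 35.4 mg/L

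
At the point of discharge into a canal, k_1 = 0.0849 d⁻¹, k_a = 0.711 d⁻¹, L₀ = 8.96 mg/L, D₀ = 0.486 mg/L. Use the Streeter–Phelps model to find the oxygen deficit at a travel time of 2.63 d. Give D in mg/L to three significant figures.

D ≈ 0.859 mg/L

k_1 L₀/(k_a−k_1) = 0.0849×8.96/(0.711−0.0849) = 0.7607/0.6261 = 1.215 mg/L.
e^(−k_1 t) = e^(−0.0849×2.630) = 0.7999; e^(−k_a t) = e^(−0.711×2.630) = 0.1541.
D = 1.215 × (0.7999 − 0.1541) + 0.486 × 0.1541 = 0.7846 + 0.07491 = 0.8595 mg/L.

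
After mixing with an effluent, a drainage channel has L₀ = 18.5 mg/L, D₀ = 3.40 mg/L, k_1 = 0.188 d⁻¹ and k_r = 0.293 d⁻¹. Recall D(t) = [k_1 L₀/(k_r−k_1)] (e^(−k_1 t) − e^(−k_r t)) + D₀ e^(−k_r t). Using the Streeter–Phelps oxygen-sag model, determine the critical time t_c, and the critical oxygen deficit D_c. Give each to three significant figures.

t_c ≈ 3.19 d; D_c ≈ 6.51 mg/L

t_c = [1/(k_r−k_1)] ln[(k_r/k_1)(1 − D₀(k_r−k_1)/(k_1 L₀))]
= [1/(0.293−0.188)] ln[(0.293/0.188)(1 − 3.40×0.1050/(0.188×18.5))]
= (1/0.1050) ln[1.559 × 0.8974] = 9.524 × ln(1.399) = 9.524 × 0.3354 = 3.195 d.
L(t_c) = L₀ e^(−k_1 t_c) = 18.5 × 0.5485 = 10.15 mg/L, and at the critical point k_r D_c = k_1 L, so D_c = (0.188/0.293) × 10.15 = 6.511 mg/L.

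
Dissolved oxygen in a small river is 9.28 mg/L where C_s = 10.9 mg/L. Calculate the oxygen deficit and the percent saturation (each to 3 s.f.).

D ≈ 1.62 mg/L; 85.1 % saturation

D = C_s − C = 10.9 − 9.28 = 1.62 mg/L.
% saturation = 9.28/10.9 × 100 = 85.1 %.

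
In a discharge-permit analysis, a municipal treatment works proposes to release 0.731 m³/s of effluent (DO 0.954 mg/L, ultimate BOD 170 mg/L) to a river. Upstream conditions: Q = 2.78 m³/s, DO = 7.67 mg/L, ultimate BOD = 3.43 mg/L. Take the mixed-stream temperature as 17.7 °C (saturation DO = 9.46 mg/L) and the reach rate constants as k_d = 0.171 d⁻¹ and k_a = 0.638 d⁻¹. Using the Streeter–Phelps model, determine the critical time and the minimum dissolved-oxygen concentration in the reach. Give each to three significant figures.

Mixed DO = (2.78×7.67 + 0.731×0.954)/(2.78+0.731) = 22.02/3.511 = 6.272 mg/L.
Mixed L₀ = (2.78×3.43 + 0.731×170)/(3.511) = 133.8/3.511 = 38.11 mg/L.
Initial deficit D₀ = C_s − DO₀ = 9.46 − 6.272 = 3.188 mg/L.
t_c = (1/0.4670) ln[(0.638/0.171)(1 − 3.188×0.4670/(0.171×38.11))] = 2.141 × ln(2.879) = 2.264 d.
D_c = (0.171/0.638) × 38.11 × e^(−0.171×2.264) = 0.2680 × 38.11 × 0.6790 = 6.936 mg/L.
Minimum DO = 9.46 − 6.936 = 2.524 mg/L.

t_c ≈ 2.26 d; minimum DO ≈ 2.52 mg/L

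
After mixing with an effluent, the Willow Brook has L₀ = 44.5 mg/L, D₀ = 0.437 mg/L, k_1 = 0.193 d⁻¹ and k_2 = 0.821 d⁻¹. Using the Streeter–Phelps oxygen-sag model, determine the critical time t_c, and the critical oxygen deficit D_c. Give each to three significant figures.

t_c = [1/(k_2−k_1)] ln[(k_2/k_1)(1 − D₀(k_2−k_1)/(k_1 L₀))]
= [1/(0.821−0.193)] ln[(0.821/0.193)(1 − 0.437×0.6280/(0.193×44.5))]
= (1/0.6280) ln[4.254 × 0.9680] = 1.592 × ln(4.118) = 1.592 × 1.415 = 2.254 d.
L(t_c) = L₀ e^(−k_1 t_c) = 44.5 × 0.6473 = 28.80 mg/L, and at the critical point k_2 D_c = k_1 L, so D_c = (0.193/0.821) × 28.80 = 6.771 mg/L.

t_c ≈ 2.25 d; D_c ≈ 6.77 mg/L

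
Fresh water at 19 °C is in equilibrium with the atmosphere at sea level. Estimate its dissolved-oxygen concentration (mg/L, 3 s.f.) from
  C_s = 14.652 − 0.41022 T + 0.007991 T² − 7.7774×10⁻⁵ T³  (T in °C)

C_s = 14.652 − 0.41022×19 + 0.007991×19² − 7.7774×10⁻⁵×19³ = 9.209 mg/L.

C_s ≈ 9.21 mg/L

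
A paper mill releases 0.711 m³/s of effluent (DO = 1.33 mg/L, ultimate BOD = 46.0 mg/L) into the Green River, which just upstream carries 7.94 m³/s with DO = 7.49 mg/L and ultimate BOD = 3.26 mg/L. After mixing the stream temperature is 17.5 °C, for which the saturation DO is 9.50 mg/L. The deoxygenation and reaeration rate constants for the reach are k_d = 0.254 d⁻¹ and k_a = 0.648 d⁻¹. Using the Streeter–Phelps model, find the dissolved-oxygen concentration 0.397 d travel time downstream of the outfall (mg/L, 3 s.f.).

DO ≈ 6.98 mg/L

Mixed DO = (7.94×7.49 + 0.711×1.33)/(7.94+0.711) = 60.42/8.651 = 6.984 mg/L.
Mixed L₀ = (7.94×3.26 + 0.711×46.0)/(8.651) = 58.59/8.651 = 6.773 mg/L.
Initial deficit D₀ = C_s − DO₀ = 9.50 − 6.984 = 2.516 mg/L.
D(0.397) = [0.254×6.773/(0.648−0.254)](e^(−0.254×0.397) − e^(−0.648×0.397)) + 2.516 e^(−0.648×0.397)
= 4.366 × (0.9041 − 0.7732) + 2.516 × 0.7732 = 2.517 mg/L.
DO = 9.50 − 2.517 = 6.983 mg/L.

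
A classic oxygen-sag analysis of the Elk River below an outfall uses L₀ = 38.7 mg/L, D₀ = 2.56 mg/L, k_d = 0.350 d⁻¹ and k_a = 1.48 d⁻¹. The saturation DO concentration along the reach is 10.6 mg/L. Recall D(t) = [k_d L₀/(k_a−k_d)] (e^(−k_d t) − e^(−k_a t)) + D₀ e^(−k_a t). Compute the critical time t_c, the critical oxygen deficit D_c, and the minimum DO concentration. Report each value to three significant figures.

t_c ≈ 1.06 d; D_c ≈ 6.31 mg/L; min DO ≈ 4.29 mg/L

t_c = [1/(k_a−k_d)] ln[(k_a/k_d)(1 − D₀(k_a−k_d)/(k_d L₀))]
= [1/(1.48−0.350)] ln[(1.48/0.350)(1 − 2.56×1.130/(0.350×38.7))]
= (1/1.130) ln[4.229 × 0.7864] = 0.8850 × ln(3.325) = 0.8850 × 1.202 = 1.063 d.
D_c = (k_d/k_a) L₀ e^(−k_d t_c) = (0.350/1.48) × 38.7 × e^(−0.350×1.063) = 0.2365 × 38.7 × 0.6892 = 6.308 mg/L.
Minimum DO = C_s − D_c = 10.6 − 6.308 = 4.292 mg/L.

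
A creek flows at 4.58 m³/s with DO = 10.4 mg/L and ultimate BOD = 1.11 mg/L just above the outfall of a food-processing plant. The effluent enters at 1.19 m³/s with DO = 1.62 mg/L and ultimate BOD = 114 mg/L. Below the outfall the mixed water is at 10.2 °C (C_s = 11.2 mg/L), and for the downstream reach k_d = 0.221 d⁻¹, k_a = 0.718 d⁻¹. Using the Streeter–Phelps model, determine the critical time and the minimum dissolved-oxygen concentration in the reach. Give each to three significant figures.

Mixed DO = (4.58×10.4 + 1.19×1.62)/(4.58+1.19) = 49.56/5.770 = 8.589 mg/L.
Mixed L₀ = (4.58×1.11 + 1.19×114)/(5.770) = 140.7/5.770 = 24.39 mg/L.
Initial deficit D₀ = C_s − DO₀ = 11.2 − 8.589 = 2.611 mg/L.
t_c = (1/0.4970) ln[(0.718/0.221)(1 − 2.611×0.4970/(0.221×24.39))] = 2.012 × ln(2.467) = 1.817 d.
D_c = (0.221/0.718) × 24.39 × e^(−0.221×1.817) = 0.3078 × 24.39 × 0.6693 = 5.025 mg/L.
Minimum DO = 11.2 − 5.025 = 6.175 mg/L.

t_c ≈ 1.82 d; minimum DO ≈ 6.17 mg/L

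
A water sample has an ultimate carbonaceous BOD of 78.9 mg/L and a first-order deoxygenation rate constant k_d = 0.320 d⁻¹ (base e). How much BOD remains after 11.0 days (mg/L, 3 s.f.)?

L ≈ 2.34 mg/L

L_t = L₀ e^(−k_d t) = 78.9 × e^(−0.320×11.0) = 78.9 × 0.02960 = 2.335 mg/L.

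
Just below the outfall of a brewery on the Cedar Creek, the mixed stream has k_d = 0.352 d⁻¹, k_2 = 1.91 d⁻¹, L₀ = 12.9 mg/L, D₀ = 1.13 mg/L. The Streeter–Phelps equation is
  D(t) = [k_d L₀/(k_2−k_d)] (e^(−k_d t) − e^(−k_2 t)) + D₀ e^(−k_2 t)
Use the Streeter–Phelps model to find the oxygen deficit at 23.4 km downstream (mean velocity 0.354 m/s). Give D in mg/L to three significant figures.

D ≈ 1.81 mg/L

Travel time t = x/v = 23.4 km / (0.354 m/s) = 23400 m / 0.354 m/s = 66100 s = 0.7651 d.
k_d L₀/(k_2−k_d) = 0.352×12.9/(1.91−0.352) = 4.541/1.558 = 2.915 mg/L.
e^(−k_d t) = e^(−0.352×0.7651) = 0.7639; e^(−k_2 t) = e^(−1.91×0.7651) = 0.2319.
D = 2.915 × (0.7639 − 0.2319) + 1.13 × 0.2319 = 1.550 + 0.2621 = 1.813 mg/L.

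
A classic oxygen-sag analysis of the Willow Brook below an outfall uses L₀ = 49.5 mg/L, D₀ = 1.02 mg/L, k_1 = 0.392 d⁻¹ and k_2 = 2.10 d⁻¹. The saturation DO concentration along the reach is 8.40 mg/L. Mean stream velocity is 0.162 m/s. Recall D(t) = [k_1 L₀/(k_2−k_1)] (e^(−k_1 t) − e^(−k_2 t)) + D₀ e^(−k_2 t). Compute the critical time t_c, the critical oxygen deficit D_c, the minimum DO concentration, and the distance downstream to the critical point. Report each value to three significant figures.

t_c ≈ 0.928 d; D_c ≈ 6.42 mg/L; min DO ≈ 1.98 mg/L; x_c ≈ 13.0 km

At the critical point dD/dt = 0, so k_1 L₀ e^(−k_1 t) = k_2 D. Substituting D(t) from the Streeter–Phelps equation and solving for t gives
t_c = ln[(k_2/k_1)(1 − D₀(k_2−k_1)/(k_1 L₀))] / (k_2−k_1).
Here k_2−k_1 = 1.708 d⁻¹ and 1 − D₀(k_2−k_1)/(k_1 L₀) = 1 − 1.02×1.708/(0.392×49.5) = 0.9102, so
t_c = ln(5.357 × 0.9102) / 1.708 = 1.584 / 1.708 = 0.9276 d.
D_c = (k_1/k_2) L₀ e^(−k_1 t_c) = (0.392/2.10) × 49.5 × e^(−0.392×0.9276) = 0.1867 × 49.5 × 0.6952 = 6.423 mg/L.
Minimum DO = C_s − D_c = 8.40 − 6.423 = 1.977 mg/L.
x_c = v t_c = 0.162 m/s × 0.9276 d × 86400 s/d = 12980 m ≈ 13.0 km.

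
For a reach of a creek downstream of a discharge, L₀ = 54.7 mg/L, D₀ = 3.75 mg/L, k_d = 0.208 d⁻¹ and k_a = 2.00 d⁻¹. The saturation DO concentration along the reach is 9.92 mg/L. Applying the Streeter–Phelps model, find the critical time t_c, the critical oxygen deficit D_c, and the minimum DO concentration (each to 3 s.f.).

t_c = [1/(k_a−k_d)] ln[(k_a/k_d)(1 − D₀(k_a−k_d)/(k_d L₀))]
= [1/(2.00−0.208)] ln[(2.00/0.208)(1 − 3.75×1.792/(0.208×54.7))]
= (1/1.792) ln[9.615 × 0.4094] = 0.5580 × ln(3.936) = 0.5580 × 1.370 = 0.7646 d.
L(t_c) = L₀ e^(−k_d t_c) = 54.7 × 0.8530 = 46.66 mg/L, and at the critical point k_a D_c = k_d L, so D_c = (0.208/2.00) × 46.66 = 4.852 mg/L.
Minimum DO = C_s − D_c = 9.92 − 4.852 = 5.068 mg/L.

t_c ≈ 0.765 d; D_c ≈ 4.85 mg/L; min DO ≈ 5.07 mg/L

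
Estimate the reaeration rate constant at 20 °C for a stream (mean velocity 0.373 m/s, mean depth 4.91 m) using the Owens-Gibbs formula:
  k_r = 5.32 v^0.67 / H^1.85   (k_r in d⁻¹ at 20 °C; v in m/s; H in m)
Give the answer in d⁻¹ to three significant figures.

k_r ≈ 0.145 d⁻¹

k_r = 5.32 × 0.373^0.67 / 4.91^1.85 = 5.32 × 0.5165 / 18.99 = 0.1447 d⁻¹.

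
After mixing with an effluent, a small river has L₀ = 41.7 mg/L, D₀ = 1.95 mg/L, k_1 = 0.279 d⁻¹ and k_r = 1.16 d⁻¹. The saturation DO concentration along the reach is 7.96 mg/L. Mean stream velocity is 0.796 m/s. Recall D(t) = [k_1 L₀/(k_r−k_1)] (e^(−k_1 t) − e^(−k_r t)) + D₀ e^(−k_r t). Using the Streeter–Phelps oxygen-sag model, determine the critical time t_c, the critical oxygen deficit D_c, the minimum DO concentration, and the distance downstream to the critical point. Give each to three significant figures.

t_c ≈ 1.44 d; D_c ≈ 6.72 mg/L; min DO ≈ 1.24 mg/L; x_c ≈ 98.8 km

At the critical point dD/dt = 0, so k_1 L₀ e^(−k_1 t) = k_r D. Substituting D(t) from the Streeter–Phelps equation and solving for t gives
t_c = ln[(k_r/k_1)(1 − D₀(k_r−k_1)/(k_1 L₀))] / (k_r−k_1).
Here k_r−k_1 = 0.8810 d⁻¹ and 1 − D₀(k_r−k_1)/(k_1 L₀) = 1 − 1.95×0.8810/(0.279×41.7) = 0.8523, so
t_c = ln(4.158 × 0.8523) / 0.8810 = 1.265 / 0.8810 = 1.436 d.
L(t_c) = L₀ e^(−k_1 t_c) = 41.7 × 0.6699 = 27.93 mg/L, and at the critical point k_r D_c = k_1 L, so D_c = (0.279/1.16) × 27.93 = 6.719 mg/L.
Minimum DO = C_s − D_c = 7.96 − 6.719 = 1.241 mg/L.
x_c = v t_c = 0.796 m/s × 1.436 d × 86400 s/d = 98770 m ≈ 98.8 km.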